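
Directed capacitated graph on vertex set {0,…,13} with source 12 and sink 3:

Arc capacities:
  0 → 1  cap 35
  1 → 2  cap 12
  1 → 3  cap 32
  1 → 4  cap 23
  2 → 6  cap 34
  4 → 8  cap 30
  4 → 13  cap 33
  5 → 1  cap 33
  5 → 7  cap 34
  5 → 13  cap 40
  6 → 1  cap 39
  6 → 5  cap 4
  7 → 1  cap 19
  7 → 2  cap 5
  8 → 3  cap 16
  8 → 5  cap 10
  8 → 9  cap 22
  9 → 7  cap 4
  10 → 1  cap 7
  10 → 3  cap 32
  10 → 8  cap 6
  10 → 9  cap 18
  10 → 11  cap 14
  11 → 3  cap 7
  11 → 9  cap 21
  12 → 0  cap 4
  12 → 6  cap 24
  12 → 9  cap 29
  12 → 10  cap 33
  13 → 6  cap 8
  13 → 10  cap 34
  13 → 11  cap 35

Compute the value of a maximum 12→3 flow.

Maximum flow value: 65

augment #1: 12→10→3 bottleneck 32, total now 32
augment #2: 12→0→1→3 bottleneck 4, total now 36
augment #3: 12→6→1→3 bottleneck 24, total now 60
augment #4: 12→10→1→3 bottleneck 1, total now 61
augment #5: 12→9→7→1→3 bottleneck 3, total now 64
augment #6: 12→9→7→1→4→8→3 bottleneck 1, total now 65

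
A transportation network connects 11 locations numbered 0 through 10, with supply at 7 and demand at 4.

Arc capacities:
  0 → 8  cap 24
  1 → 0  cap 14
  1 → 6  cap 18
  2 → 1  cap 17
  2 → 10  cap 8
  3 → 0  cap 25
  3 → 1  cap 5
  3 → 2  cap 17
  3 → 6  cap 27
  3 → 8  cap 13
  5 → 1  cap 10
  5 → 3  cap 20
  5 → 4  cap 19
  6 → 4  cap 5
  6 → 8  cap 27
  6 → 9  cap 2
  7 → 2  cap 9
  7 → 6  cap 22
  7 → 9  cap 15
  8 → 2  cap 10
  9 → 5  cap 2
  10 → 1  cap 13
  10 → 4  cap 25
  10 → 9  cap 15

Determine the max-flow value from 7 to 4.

Maximum flow value: 15

augment #1: 7→6→4 bottleneck 5, total now 5
augment #2: 7→2→10→4 bottleneck 8, total now 13
augment #3: 7→9→5→4 bottleneck 2, total now 15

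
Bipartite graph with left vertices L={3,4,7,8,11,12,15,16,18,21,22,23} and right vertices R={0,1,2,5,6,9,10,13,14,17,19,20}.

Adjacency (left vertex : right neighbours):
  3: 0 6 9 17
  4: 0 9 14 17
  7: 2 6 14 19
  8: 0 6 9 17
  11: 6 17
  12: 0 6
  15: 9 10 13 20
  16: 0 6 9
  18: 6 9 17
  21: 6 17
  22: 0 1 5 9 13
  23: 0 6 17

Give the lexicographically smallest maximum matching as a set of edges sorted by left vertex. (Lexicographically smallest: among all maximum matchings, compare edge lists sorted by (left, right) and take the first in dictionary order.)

Lex-smallest maximum matching: {(3,0), (4,14), (7,2), (8,6), (11,17), (15,10), (16,9), (22,1)}

|M| = 8 (so the lex-smallest maximum matching has 8 edges)
process left vertices in ascending order; for each, take the smallest-labelled available neighbour that still permits 8 edges overall, or leave it unmatched if none does
lex-smallest matching: {3-0, 4-14, 7-2, 8-6, 11-17, 15-10, 16-9, 22-1}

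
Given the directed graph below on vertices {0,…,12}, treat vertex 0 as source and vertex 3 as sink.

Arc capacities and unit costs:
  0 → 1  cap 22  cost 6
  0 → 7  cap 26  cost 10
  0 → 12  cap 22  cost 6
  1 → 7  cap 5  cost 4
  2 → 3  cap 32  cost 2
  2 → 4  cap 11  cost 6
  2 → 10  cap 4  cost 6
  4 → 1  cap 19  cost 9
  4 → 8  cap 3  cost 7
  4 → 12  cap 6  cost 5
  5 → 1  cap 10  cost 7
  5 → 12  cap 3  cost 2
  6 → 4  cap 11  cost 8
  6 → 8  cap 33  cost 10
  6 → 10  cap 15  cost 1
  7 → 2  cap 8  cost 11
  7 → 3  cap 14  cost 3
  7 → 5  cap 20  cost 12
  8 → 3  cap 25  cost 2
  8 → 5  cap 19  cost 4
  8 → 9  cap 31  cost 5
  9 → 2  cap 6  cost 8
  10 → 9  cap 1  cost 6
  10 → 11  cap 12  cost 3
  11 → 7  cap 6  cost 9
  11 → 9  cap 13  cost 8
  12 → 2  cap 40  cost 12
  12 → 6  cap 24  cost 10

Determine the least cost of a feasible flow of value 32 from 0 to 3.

Minimum cost for 32 units: 542

shortest-cost path #1: 0→7→3 push 14 @ unit cost 13 (adds 182)
shortest-cost path #2: 0→12→2→3 push 18 @ unit cost 20 (adds 360)
total cost = 542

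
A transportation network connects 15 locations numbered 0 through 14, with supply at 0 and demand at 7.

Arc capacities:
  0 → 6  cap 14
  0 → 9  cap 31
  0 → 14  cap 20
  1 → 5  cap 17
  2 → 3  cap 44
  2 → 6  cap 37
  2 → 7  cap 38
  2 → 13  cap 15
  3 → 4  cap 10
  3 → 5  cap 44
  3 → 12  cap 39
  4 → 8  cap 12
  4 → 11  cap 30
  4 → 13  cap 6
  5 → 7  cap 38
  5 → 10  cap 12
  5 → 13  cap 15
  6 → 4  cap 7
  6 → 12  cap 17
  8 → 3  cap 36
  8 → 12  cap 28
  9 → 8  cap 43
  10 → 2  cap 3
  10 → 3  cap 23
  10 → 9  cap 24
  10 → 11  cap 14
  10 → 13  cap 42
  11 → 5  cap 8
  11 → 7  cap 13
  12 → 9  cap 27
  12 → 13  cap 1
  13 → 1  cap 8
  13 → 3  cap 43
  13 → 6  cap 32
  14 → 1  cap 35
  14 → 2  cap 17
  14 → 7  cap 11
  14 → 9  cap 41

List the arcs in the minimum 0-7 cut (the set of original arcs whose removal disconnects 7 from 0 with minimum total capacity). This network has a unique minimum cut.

augment #1: 0→14→7 push 11
augment #2: 0→14→2→7 push 9
augment #3: 0→6→4→11→7 push 7
augment #4: 0→9→8→3→5→7 push 31
augment #5: 0→6→12→13→1→5→7 push 1
augment #6: 0→6→12→9→8→3→5→7 push 5
max flow = 64; residual-reachable set from 0 gives S-side
cut edges (S→T): {(0,14), (6,4), (8,3), (12,13)} total cap 64

Min-cut arcs: {(0,14), (6,4), (8,3), (12,13)} (total capacity 64)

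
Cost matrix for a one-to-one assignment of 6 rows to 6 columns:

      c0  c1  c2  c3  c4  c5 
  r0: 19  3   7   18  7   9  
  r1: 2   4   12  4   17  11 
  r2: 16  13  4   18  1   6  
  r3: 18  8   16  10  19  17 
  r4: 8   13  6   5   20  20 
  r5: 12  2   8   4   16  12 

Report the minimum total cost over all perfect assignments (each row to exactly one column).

Minimum assignment cost: 30

one of 2 optimal assignments: row0→col5 (cost 9), row1→col0 (cost 2), row2→col4 (cost 1), row3→col1 (cost 8), row4→col2 (cost 6), row5→col3 (cost 4)
total = 9 + 2 + 1 + 8 + 6 + 4 = 30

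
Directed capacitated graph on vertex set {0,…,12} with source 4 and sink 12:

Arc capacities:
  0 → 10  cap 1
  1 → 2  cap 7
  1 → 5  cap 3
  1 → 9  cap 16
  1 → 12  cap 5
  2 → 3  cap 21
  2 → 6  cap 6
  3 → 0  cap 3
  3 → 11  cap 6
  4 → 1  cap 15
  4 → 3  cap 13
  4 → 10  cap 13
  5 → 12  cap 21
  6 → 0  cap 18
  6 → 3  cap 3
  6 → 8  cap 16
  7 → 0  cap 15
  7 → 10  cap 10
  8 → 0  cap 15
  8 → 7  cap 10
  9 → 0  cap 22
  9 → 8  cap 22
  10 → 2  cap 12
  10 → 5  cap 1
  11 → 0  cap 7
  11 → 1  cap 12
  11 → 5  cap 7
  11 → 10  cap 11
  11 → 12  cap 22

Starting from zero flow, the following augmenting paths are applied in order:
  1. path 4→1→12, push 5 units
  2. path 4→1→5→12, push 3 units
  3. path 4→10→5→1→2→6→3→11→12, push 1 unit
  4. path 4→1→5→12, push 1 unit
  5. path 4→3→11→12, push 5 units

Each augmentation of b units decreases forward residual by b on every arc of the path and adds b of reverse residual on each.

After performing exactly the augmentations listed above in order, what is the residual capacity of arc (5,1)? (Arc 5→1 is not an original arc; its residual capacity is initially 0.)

Residual capacity of (5,1): 3

after path 1 (4→1→12, push 5): res(5,1)=0
after path 2 (4→1→5→12, push 3): res(5,1)=3
after path 3 (4→10→5→1→2→6→3→11→12, push 1): res(5,1)=2
after path 4 (4→1→5→12, push 1): res(5,1)=3
after path 5 (4→3→11→12, push 5): res(5,1)=3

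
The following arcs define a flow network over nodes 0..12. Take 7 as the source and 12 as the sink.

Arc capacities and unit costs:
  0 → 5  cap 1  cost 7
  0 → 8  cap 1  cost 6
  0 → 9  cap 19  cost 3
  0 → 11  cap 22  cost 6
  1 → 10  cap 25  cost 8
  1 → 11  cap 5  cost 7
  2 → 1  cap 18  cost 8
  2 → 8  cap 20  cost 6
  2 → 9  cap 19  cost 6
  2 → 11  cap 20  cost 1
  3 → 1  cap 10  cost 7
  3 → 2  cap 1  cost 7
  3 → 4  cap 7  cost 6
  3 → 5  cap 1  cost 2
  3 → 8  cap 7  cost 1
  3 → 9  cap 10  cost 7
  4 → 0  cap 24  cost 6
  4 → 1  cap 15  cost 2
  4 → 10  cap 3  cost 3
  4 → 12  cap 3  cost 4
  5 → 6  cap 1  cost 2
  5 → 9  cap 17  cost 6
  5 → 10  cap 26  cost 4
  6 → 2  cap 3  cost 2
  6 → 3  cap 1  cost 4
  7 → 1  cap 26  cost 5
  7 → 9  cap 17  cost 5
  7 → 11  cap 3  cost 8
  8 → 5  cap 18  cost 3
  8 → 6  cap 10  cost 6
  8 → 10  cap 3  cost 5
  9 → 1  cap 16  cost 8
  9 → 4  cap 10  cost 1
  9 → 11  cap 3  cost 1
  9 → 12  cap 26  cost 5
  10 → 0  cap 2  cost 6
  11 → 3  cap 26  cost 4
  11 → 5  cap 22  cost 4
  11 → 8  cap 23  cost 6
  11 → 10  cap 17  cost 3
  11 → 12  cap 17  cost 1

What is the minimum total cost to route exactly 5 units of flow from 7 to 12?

shortest-cost path #1: 7→9→11→12 push 3 @ unit cost 7 (adds 21)
shortest-cost path #2: 7→11→12 push 2 @ unit cost 9 (adds 18)
total cost = 39

Minimum cost for 5 units: 39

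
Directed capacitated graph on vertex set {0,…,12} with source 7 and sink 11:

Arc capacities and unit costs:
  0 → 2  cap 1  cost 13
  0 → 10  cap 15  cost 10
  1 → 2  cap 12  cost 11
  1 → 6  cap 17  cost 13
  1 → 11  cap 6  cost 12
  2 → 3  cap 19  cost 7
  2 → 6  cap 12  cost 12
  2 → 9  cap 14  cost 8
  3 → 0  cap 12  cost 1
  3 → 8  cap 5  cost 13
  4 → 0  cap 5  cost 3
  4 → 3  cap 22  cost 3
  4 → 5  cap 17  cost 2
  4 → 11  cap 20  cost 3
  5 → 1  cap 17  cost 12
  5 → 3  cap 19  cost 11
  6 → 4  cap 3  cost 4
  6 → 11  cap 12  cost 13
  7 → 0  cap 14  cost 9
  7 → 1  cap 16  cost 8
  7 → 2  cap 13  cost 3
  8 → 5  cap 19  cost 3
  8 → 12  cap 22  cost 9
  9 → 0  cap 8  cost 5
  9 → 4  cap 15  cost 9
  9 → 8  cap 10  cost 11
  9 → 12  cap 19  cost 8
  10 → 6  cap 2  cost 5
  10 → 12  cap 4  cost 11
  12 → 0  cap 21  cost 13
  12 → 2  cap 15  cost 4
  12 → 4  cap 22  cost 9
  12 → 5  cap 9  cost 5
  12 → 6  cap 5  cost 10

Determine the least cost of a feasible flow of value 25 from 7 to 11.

Minimum cost for 25 units: 605

shortest-cost path #1: 7→1→11 push 6 @ unit cost 20 (adds 120)
shortest-cost path #2: 7→2→6→4→11 push 3 @ unit cost 22 (adds 66)
shortest-cost path #3: 7→2→9→4→11 push 10 @ unit cost 23 (adds 230)
shortest-cost path #4: 7→1→6→2→9→4→11 push 3 @ unit cost 29 (adds 87)
shortest-cost path #5: 7→1→6→11 push 3 @ unit cost 34 (adds 102)
total cost = 605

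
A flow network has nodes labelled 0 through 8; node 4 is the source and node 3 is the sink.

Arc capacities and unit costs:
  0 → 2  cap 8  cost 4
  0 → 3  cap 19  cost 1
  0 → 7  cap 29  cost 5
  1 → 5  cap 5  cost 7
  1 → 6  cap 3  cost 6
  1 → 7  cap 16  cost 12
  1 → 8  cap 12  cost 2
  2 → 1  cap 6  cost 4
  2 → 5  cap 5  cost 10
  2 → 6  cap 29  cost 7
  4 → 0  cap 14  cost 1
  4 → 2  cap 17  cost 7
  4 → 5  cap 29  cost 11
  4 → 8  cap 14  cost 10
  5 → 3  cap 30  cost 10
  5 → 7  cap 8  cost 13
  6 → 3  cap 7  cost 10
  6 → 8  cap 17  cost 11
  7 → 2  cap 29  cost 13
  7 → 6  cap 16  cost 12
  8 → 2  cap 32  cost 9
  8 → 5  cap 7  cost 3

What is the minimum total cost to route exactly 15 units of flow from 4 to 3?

shortest-cost path #1: 4→0→3 push 14 @ unit cost 2 (adds 28)
shortest-cost path #2: 4→5→3 push 1 @ unit cost 21 (adds 21)
total cost = 49

Minimum cost for 15 units: 49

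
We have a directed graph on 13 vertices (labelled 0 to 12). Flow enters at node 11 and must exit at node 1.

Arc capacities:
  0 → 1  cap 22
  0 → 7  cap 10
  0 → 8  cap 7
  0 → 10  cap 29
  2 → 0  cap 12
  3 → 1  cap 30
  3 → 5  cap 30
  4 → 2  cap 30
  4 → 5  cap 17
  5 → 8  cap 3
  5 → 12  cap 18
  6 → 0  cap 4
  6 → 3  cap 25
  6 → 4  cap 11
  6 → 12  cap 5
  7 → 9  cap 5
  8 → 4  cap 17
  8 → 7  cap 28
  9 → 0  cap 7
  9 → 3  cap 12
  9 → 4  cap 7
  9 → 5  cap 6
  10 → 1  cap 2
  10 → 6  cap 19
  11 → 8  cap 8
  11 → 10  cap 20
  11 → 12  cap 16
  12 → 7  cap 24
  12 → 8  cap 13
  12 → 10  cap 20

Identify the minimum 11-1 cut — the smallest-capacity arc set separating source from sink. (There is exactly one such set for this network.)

Min-cut arcs: {(2,0), (7,9), (10,1), (10,6)} (total capacity 38)

augment #1: 11→10→1 push 2
augment #2: 11→10→6→0→1 push 4
augment #3: 11→10→6→3→1 push 14
augment #4: 11→8→4→2→0→1 push 8
augment #5: 11→12→7→9→0→1 push 5
augment #6: 11→12→10→6→3→1 push 1
augment #7: 11→12→8→4→2→0→1 push 4
max flow = 38; residual-reachable set from 11 gives S-side
cut edges (S→T): {(2,0), (7,9), (10,1), (10,6)} total cap 38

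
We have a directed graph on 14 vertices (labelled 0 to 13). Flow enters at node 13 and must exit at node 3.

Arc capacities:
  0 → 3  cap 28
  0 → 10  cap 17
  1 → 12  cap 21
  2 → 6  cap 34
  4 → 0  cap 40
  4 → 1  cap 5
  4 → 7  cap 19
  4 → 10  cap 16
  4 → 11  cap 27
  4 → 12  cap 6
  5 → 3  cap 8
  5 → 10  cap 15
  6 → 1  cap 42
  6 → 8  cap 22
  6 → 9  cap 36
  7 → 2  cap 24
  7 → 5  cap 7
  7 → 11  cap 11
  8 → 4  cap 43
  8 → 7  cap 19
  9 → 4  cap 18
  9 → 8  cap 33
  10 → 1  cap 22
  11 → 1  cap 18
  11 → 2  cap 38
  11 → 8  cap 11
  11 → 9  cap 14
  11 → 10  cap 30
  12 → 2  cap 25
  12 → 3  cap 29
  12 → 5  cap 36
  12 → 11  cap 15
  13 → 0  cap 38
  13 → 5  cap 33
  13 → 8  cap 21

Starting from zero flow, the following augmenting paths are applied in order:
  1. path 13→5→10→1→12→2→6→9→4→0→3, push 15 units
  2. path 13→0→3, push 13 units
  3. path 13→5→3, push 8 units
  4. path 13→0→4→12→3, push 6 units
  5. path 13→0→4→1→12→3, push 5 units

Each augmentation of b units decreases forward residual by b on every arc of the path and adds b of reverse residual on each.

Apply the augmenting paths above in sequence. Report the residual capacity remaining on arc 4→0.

after path 1 (13→5→10→1→12→2→6→9→4→0→3, push 15): res(4,0)=25
after path 2 (13→0→3, push 13): res(4,0)=25
after path 3 (13→5→3, push 8): res(4,0)=25
after path 4 (13→0→4→12→3, push 6): res(4,0)=31
after path 5 (13→0→4→1→12→3, push 5): res(4,0)=36

Residual capacity of (4,0): 36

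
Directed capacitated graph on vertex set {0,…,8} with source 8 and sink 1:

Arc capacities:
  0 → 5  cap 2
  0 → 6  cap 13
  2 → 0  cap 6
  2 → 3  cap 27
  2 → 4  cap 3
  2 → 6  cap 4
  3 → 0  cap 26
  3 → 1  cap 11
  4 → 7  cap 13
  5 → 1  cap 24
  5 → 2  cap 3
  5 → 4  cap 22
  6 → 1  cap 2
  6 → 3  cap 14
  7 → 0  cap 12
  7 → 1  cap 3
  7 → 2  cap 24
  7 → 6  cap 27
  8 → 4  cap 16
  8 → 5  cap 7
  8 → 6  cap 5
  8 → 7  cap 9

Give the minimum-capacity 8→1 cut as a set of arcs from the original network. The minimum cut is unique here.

Min-cut arcs: {(0,5), (3,1), (6,1), (7,1), (8,5)} (total capacity 25)

augment #1: 8→5→1 push 7
augment #2: 8→6→1 push 2
augment #3: 8→7→1 push 3
augment #4: 8→6→3→1 push 3
augment #5: 8→7→0→5→1 push 2
augment #6: 8→7→2→3→1 push 4
augment #7: 8→4→7→2→3→1 push 4
max flow = 25; residual-reachable set from 8 gives S-side
cut edges (S→T): {(0,5), (3,1), (6,1), (7,1), (8,5)} total cap 25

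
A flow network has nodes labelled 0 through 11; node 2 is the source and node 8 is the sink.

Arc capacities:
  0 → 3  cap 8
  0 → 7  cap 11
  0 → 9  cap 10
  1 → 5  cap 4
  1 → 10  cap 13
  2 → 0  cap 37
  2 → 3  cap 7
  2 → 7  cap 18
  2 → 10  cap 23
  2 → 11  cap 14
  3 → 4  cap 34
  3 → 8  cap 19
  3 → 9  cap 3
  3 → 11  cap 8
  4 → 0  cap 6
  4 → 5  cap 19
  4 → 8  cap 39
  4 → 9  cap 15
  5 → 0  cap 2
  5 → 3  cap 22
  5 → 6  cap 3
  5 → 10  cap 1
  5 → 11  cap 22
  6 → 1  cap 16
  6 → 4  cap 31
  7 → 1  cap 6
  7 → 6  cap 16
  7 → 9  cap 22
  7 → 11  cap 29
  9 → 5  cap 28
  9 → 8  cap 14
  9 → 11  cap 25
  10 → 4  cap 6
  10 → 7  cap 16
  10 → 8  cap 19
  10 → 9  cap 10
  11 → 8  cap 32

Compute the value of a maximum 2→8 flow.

Maximum flow value: 91

augment #1: 2→3→8 bottleneck 7, total now 7
augment #2: 2→10→8 bottleneck 19, total now 26
augment #3: 2→11→8 bottleneck 14, total now 40
augment #4: 2→0→3→8 bottleneck 8, total now 48
augment #5: 2→0→9→8 bottleneck 10, total now 58
augment #6: 2→7→9→8 bottleneck 4, total now 62
augment #7: 2→7→11→8 bottleneck 14, total now 76
augment #8: 2→10→4→8 bottleneck 4, total now 80
augment #9: 2→0→7→11→8 bottleneck 4, total now 84
augment #10: 2→0→7→6→4→8 bottleneck 7, total now 91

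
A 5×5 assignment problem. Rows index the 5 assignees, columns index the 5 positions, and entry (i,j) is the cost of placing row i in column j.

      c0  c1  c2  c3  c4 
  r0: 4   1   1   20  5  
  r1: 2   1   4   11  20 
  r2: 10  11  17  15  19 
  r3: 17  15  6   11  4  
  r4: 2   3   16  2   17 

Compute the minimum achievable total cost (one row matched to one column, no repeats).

optimal assignment: row0→col2 (cost 1), row1→col1 (cost 1), row2→col0 (cost 10), row3→col4 (cost 4), row4→col3 (cost 2)
total = 1 + 1 + 10 + 4 + 2 = 18

Minimum assignment cost: 18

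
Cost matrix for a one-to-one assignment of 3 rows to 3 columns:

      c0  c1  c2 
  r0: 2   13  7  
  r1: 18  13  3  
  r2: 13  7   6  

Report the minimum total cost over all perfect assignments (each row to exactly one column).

Minimum assignment cost: 12

optimal assignment: row0→col0 (cost 2), row1→col2 (cost 3), row2→col1 (cost 7)
total = 2 + 3 + 7 = 12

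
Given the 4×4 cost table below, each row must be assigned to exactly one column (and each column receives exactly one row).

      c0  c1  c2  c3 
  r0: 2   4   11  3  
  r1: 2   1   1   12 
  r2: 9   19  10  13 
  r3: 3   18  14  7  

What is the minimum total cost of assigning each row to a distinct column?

optimal assignment: row0→col3 (cost 3), row1→col1 (cost 1), row2→col2 (cost 10), row3→col0 (cost 3)
total = 3 + 1 + 10 + 3 = 17

Minimum assignment cost: 17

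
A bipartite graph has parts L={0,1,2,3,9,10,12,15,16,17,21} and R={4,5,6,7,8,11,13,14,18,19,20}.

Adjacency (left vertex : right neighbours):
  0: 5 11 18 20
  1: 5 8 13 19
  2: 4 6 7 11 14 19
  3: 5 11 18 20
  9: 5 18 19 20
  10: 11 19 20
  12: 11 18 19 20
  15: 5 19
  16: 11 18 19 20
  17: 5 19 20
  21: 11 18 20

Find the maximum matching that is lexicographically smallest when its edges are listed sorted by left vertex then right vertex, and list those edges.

|M| = 7 (so the lex-smallest maximum matching has 7 edges)
process left vertices in ascending order; for each, take the smallest-labelled available neighbour that still permits 7 edges overall, or leave it unmatched if none does
lex-smallest matching: {0-5, 1-8, 2-4, 3-11, 9-18, 10-19, 12-20}

Lex-smallest maximum matching: {(0,5), (1,8), (2,4), (3,11), (9,18), (10,19), (12,20)}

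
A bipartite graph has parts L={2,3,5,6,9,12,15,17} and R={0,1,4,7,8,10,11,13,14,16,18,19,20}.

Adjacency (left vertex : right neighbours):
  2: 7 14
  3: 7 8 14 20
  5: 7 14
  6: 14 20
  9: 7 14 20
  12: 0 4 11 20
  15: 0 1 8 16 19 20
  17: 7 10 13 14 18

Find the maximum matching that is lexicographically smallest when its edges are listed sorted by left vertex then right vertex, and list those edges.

|M| = 7 (so the lex-smallest maximum matching has 7 edges)
process left vertices in ascending order; for each, take the smallest-labelled available neighbour that still permits 7 edges overall, or leave it unmatched if none does
lex-smallest matching: {2-7, 3-8, 5-14, 6-20, 12-0, 15-1, 17-10}

Lex-smallest maximum matching: {(2,7), (3,8), (5,14), (6,20), (12,0), (15,1), (17,10)}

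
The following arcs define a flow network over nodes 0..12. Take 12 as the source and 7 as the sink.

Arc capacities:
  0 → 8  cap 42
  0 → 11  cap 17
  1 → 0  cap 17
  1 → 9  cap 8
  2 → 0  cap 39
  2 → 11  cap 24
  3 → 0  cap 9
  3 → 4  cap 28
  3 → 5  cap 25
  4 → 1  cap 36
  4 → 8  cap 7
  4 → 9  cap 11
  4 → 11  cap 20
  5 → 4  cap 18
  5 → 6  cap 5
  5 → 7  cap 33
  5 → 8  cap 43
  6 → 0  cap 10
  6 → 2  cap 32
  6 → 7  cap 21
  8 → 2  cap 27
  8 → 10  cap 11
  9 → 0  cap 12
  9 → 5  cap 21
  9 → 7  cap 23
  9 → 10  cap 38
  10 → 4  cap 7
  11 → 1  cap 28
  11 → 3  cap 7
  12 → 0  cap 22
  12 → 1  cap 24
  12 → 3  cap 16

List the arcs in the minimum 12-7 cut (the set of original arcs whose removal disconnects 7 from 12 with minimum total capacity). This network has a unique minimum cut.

Min-cut arcs: {(1,9), (10,4), (11,3), (12,3)} (total capacity 38)

augment #1: 12→1→9→7 push 8
augment #2: 12→3→5→7 push 16
augment #3: 12→0→11→3→5→7 push 7
augment #4: 12→0→8→10→4→9→7 push 7
max flow = 38; residual-reachable set from 12 gives S-side
cut edges (S→T): {(1,9), (10,4), (11,3), (12,3)} total cap 38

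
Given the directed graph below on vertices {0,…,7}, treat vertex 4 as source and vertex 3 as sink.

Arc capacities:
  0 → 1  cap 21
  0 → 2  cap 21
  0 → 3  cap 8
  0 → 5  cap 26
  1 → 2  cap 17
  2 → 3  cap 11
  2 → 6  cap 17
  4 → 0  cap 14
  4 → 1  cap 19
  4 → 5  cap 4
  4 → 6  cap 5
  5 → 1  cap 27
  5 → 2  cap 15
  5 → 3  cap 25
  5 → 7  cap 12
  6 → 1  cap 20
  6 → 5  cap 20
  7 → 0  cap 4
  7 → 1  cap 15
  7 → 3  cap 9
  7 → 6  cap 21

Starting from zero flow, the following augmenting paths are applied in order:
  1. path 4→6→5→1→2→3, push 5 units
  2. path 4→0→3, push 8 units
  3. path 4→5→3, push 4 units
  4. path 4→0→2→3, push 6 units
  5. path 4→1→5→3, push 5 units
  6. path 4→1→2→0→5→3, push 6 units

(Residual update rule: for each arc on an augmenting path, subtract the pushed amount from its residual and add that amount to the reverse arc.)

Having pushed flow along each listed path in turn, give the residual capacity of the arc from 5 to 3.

Residual capacity of (5,3): 10

after path 1 (4→6→5→1→2→3, push 5): res(5,3)=25
after path 2 (4→0→3, push 8): res(5,3)=25
after path 3 (4→5→3, push 4): res(5,3)=21
after path 4 (4→0→2→3, push 6): res(5,3)=21
after path 5 (4→1→5→3, push 5): res(5,3)=16
after path 6 (4→1→2→0→5→3, push 6): res(5,3)=10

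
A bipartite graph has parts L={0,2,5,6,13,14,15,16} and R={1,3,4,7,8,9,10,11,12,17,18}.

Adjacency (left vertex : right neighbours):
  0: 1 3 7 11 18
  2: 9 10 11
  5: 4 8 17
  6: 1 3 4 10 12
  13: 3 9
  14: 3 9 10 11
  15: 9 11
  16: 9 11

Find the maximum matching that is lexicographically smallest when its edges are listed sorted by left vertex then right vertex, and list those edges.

|M| = 7 (so the lex-smallest maximum matching has 7 edges)
process left vertices in ascending order; for each, take the smallest-labelled available neighbour that still permits 7 edges overall, or leave it unmatched if none does
lex-smallest matching: {0-1, 2-9, 5-4, 6-12, 13-3, 14-10, 15-11}

Lex-smallest maximum matching: {(0,1), (2,9), (5,4), (6,12), (13,3), (14,10), (15,11)}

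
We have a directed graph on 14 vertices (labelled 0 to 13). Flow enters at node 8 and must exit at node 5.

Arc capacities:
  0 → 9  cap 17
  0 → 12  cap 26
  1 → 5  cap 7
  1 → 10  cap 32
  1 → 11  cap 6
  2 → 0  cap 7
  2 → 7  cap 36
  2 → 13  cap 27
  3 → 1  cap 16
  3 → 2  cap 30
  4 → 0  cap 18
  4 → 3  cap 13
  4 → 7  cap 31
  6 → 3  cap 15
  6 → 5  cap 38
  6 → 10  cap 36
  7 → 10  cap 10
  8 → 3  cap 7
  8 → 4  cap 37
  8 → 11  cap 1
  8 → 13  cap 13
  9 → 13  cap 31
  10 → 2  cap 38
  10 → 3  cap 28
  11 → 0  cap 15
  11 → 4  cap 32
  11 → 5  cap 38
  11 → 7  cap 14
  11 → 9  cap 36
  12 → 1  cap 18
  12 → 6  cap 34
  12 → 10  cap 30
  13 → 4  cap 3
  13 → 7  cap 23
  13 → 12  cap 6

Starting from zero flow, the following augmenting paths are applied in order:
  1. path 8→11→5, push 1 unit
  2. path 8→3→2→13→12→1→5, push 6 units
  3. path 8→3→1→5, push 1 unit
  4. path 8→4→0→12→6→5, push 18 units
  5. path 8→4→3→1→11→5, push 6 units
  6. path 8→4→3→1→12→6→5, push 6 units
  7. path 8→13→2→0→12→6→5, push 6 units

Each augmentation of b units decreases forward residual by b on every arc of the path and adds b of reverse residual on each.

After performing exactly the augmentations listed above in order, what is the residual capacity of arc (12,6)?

Residual capacity of (12,6): 4

after path 1 (8→11→5, push 1): res(12,6)=34
after path 2 (8→3→2→13→12→1→5, push 6): res(12,6)=34
after path 3 (8→3→1→5, push 1): res(12,6)=34
after path 4 (8→4→0→12→6→5, push 18): res(12,6)=16
after path 5 (8→4→3→1→11→5, push 6): res(12,6)=16
after path 6 (8→4→3→1→12→6→5, push 6): res(12,6)=10
after path 7 (8→13→2→0→12→6→5, push 6): res(12,6)=4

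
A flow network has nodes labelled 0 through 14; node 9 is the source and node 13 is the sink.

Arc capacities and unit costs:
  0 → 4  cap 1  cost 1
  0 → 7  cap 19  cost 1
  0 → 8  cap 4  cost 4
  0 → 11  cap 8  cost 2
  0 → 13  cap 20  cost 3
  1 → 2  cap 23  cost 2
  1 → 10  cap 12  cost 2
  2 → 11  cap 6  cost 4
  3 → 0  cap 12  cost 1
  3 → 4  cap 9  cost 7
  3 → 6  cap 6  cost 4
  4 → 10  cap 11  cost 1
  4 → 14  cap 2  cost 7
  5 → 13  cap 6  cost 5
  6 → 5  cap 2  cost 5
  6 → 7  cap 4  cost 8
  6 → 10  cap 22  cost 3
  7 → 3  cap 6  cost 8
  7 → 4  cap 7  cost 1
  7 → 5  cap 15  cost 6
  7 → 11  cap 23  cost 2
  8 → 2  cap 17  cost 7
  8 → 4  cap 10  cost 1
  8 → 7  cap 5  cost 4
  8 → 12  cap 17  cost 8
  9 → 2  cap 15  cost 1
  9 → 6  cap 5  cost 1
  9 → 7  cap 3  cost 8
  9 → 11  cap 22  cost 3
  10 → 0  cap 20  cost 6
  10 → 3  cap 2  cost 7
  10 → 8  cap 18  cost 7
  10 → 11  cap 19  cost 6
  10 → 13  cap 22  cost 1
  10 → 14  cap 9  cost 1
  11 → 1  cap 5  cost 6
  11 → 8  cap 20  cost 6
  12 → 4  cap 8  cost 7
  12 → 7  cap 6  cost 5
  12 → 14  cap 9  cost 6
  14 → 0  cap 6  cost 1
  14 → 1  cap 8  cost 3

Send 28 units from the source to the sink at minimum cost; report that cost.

Minimum cost for 28 units: 375

shortest-cost path #1: 9→6→10→13 push 5 @ unit cost 5 (adds 25)
shortest-cost path #2: 9→7→4→10→13 push 3 @ unit cost 11 (adds 33)
shortest-cost path #3: 9→11→1→10→13 push 5 @ unit cost 12 (adds 60)
shortest-cost path #4: 9→11→8→4→10→13 push 8 @ unit cost 12 (adds 96)
shortest-cost path #5: 9→11→8→4→7→5→13 push 2 @ unit cost 20 (adds 40)
shortest-cost path #6: 9→11→8→7→5→13 push 4 @ unit cost 24 (adds 96)
shortest-cost path #7: 9→11→8→7→3→0→13 push 1 @ unit cost 25 (adds 25)
total cost = 375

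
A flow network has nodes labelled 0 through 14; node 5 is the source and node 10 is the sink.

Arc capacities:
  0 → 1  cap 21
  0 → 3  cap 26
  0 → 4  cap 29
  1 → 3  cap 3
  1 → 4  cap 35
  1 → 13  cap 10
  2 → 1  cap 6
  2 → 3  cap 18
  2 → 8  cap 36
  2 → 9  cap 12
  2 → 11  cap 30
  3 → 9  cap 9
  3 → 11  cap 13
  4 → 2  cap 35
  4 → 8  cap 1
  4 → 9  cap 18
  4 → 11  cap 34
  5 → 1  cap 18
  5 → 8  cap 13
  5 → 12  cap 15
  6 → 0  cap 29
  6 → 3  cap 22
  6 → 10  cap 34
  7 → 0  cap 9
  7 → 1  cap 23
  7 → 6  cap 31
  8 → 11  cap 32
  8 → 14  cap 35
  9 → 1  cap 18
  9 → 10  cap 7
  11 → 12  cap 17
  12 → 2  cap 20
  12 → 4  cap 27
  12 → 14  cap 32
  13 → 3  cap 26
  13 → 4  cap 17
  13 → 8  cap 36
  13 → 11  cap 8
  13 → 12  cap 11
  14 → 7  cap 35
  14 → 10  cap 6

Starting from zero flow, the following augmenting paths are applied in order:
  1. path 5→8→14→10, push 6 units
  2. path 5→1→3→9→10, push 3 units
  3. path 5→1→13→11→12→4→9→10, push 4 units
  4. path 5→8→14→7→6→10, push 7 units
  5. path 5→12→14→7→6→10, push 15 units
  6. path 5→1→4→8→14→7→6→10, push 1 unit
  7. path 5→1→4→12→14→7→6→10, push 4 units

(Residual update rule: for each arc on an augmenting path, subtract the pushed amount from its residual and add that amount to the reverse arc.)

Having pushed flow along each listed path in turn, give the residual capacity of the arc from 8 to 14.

after path 1 (5→8→14→10, push 6): res(8,14)=29
after path 2 (5→1→3→9→10, push 3): res(8,14)=29
after path 3 (5→1→13→11→12→4→9→10, push 4): res(8,14)=29
after path 4 (5→8→14→7→6→10, push 7): res(8,14)=22
after path 5 (5→12→14→7→6→10, push 15): res(8,14)=22
after path 6 (5→1→4→8→14→7→6→10, push 1): res(8,14)=21
after path 7 (5→1→4→12→14→7→6→10, push 4): res(8,14)=21

Residual capacity of (8,14): 21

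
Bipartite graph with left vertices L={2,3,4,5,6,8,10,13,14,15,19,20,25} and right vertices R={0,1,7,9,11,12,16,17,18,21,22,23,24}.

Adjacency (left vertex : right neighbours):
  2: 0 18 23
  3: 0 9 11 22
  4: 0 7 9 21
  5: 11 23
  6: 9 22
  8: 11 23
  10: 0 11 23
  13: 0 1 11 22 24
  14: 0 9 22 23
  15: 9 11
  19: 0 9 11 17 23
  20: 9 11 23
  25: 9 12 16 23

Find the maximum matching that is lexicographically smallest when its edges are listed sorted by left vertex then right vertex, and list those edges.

Lex-smallest maximum matching: {(2,18), (3,0), (4,7), (5,11), (6,9), (8,23), (13,1), (14,22), (19,17), (25,12)}

|M| = 10 (so the lex-smallest maximum matching has 10 edges)
process left vertices in ascending order; for each, take the smallest-labelled available neighbour that still permits 10 edges overall, or leave it unmatched if none does
lex-smallest matching: {2-18, 3-0, 4-7, 5-11, 6-9, 8-23, 13-1, 14-22, 19-17, 25-12}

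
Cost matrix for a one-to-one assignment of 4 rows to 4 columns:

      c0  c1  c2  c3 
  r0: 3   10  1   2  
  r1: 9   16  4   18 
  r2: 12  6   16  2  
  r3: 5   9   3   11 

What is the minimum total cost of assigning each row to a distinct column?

Minimum assignment cost: 17

optimal assignment: row0→col3 (cost 2), row1→col2 (cost 4), row2→col1 (cost 6), row3→col0 (cost 5)
total = 2 + 4 + 6 + 5 = 17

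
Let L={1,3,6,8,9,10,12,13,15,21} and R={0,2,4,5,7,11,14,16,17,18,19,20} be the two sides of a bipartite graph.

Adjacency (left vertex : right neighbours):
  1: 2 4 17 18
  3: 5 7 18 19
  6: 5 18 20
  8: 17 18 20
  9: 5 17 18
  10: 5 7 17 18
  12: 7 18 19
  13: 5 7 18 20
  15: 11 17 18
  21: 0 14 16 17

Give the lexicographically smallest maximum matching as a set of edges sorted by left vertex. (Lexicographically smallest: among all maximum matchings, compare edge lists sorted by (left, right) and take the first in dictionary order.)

Lex-smallest maximum matching: {(1,2), (3,5), (6,18), (8,17), (10,7), (12,19), (13,20), (15,11), (21,0)}

|M| = 9 (so the lex-smallest maximum matching has 9 edges)
process left vertices in ascending order; for each, take the smallest-labelled available neighbour that still permits 9 edges overall, or leave it unmatched if none does
lex-smallest matching: {1-2, 3-5, 6-18, 8-17, 10-7, 12-19, 13-20, 15-11, 21-0}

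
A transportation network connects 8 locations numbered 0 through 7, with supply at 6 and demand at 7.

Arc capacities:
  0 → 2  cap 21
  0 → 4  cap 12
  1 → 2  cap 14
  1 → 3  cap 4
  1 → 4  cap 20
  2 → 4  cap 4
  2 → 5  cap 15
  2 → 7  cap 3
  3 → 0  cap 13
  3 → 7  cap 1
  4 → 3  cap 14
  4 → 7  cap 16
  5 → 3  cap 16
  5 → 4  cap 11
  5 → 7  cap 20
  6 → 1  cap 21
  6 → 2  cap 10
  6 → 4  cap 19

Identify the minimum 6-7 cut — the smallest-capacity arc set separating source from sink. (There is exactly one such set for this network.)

Min-cut arcs: {(2,5), (2,7), (3,7), (4,7)} (total capacity 35)

augment #1: 6→2→7 push 3
augment #2: 6→4→7 push 16
augment #3: 6→1→3→7 push 1
augment #4: 6→2→5→7 push 7
augment #5: 6→1→2→5→7 push 8
max flow = 35; residual-reachable set from 6 gives S-side
cut edges (S→T): {(2,5), (2,7), (3,7), (4,7)} total cap 35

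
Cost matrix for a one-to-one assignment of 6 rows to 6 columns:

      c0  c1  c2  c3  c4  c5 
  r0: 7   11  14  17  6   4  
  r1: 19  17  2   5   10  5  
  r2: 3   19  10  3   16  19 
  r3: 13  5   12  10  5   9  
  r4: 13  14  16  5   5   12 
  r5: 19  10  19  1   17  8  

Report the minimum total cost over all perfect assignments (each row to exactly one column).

optimal assignment: row0→col5 (cost 4), row1→col2 (cost 2), row2→col0 (cost 3), row3→col1 (cost 5), row4→col4 (cost 5), row5→col3 (cost 1)
total = 4 + 2 + 3 + 5 + 5 + 1 = 20

Minimum assignment cost: 20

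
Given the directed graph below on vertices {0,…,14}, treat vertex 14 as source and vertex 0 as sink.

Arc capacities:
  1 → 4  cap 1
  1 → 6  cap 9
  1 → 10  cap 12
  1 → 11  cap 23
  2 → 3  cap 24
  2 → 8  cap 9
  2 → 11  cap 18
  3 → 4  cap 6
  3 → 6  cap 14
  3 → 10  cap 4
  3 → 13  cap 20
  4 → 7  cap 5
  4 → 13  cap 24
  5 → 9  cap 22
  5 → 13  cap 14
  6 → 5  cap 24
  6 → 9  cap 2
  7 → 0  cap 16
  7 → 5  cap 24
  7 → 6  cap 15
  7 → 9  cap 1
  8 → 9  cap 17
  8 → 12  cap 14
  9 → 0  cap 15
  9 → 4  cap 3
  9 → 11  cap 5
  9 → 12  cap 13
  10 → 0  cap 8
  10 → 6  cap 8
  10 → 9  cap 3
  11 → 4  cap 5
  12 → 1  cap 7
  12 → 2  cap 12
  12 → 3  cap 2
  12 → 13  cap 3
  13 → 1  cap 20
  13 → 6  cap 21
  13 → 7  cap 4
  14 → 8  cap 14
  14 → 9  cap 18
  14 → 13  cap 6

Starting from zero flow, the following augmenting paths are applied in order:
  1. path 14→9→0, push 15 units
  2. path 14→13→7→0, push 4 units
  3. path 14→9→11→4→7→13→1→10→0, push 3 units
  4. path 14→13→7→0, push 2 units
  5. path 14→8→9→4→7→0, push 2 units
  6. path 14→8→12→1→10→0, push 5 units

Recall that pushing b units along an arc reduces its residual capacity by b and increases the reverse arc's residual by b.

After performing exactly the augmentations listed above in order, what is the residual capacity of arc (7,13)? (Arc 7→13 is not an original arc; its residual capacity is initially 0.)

after path 1 (14→9→0, push 15): res(7,13)=0
after path 2 (14→13→7→0, push 4): res(7,13)=4
after path 3 (14→9→11→4→7→13→1→10→0, push 3): res(7,13)=1
after path 4 (14→13→7→0, push 2): res(7,13)=3
after path 5 (14→8→9→4→7→0, push 2): res(7,13)=3
after path 6 (14→8→12→1→10→0, push 5): res(7,13)=3

Residual capacity of (7,13): 3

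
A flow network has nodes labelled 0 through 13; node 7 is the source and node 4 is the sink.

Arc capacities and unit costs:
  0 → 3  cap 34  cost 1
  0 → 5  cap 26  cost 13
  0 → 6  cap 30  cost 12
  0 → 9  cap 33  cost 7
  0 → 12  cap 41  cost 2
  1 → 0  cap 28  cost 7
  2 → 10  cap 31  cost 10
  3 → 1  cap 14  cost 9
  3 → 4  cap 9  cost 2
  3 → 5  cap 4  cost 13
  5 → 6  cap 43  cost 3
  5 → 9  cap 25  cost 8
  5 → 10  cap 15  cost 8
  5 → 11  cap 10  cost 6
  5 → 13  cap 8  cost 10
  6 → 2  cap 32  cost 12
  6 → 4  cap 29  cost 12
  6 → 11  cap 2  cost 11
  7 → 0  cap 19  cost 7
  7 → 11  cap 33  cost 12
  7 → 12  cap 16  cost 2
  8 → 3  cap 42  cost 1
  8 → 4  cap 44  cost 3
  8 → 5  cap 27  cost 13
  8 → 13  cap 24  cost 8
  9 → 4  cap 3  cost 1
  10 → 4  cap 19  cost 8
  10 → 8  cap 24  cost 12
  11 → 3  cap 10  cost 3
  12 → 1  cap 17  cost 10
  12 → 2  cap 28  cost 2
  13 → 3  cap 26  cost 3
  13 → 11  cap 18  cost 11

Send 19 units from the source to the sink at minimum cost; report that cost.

Minimum cost for 19 units: 289

shortest-cost path #1: 7→0→3→4 push 9 @ unit cost 10 (adds 90)
shortest-cost path #2: 7→0→9→4 push 3 @ unit cost 15 (adds 45)
shortest-cost path #3: 7→12→2→10→4 push 7 @ unit cost 22 (adds 154)
total cost = 289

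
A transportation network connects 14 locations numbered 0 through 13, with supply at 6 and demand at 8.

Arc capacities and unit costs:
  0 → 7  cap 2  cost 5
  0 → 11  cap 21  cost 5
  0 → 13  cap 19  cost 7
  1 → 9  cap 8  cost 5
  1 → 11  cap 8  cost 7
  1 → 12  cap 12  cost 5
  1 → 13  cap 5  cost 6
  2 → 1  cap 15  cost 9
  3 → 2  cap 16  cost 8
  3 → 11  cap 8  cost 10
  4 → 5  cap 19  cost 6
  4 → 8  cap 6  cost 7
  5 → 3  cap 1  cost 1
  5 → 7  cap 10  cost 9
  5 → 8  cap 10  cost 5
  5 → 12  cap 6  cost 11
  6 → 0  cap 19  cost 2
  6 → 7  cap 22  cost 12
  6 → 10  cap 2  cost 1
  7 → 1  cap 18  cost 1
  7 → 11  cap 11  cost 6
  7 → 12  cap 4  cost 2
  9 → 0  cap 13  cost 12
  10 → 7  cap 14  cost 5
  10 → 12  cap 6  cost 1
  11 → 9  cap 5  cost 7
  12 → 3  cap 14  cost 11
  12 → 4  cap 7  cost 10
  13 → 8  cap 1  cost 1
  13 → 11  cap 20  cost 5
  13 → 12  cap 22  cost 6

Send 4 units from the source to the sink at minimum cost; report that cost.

shortest-cost path #1: 6→0→13→8 push 1 @ unit cost 10 (adds 10)
shortest-cost path #2: 6→10→12→4→8 push 2 @ unit cost 19 (adds 38)
shortest-cost path #3: 6→0→7→12→4→8 push 1 @ unit cost 26 (adds 26)
total cost = 74

Minimum cost for 4 units: 74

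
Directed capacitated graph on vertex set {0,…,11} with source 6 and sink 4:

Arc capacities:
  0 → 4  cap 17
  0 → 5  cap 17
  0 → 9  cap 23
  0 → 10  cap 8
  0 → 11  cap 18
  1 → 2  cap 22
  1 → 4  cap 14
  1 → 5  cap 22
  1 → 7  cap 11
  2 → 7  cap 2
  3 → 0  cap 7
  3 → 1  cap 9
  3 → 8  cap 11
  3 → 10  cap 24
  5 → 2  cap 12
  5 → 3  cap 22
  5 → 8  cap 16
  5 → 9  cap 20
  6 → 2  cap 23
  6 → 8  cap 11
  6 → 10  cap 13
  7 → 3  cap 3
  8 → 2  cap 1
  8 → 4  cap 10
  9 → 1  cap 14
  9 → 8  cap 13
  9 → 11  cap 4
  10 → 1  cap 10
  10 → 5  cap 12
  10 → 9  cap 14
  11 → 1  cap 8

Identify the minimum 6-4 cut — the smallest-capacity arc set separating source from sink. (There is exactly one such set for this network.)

Min-cut arcs: {(2,7), (6,10), (8,4)} (total capacity 25)

augment #1: 6→8→4 push 10
augment #2: 6→10→1→4 push 10
augment #3: 6→10→9→1→4 push 3
augment #4: 6→2→7→3→0→4 push 2
max flow = 25; residual-reachable set from 6 gives S-side
cut edges (S→T): {(2,7), (6,10), (8,4)} total cap 25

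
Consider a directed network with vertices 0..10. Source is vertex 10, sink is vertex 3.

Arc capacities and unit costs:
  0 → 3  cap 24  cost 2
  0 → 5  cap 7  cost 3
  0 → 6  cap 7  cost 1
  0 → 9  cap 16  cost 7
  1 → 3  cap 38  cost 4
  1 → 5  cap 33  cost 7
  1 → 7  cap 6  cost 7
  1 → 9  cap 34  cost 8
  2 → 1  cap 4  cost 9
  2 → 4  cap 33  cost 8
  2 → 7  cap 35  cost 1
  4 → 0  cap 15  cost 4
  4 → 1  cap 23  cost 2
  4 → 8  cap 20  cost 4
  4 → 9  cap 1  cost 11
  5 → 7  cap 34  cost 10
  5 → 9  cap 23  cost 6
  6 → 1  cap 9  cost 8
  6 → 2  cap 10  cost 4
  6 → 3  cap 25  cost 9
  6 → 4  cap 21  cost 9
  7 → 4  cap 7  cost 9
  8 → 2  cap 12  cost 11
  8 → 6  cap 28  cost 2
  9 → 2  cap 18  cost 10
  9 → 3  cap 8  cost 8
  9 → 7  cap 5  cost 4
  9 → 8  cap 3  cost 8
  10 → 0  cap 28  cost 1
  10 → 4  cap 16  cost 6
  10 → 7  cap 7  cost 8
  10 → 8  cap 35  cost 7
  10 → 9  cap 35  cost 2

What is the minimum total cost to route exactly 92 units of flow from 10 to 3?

shortest-cost path #1: 10→0→3 push 24 @ unit cost 3 (adds 72)
shortest-cost path #2: 10→9→3 push 8 @ unit cost 10 (adds 80)
shortest-cost path #3: 10→0→6→3 push 4 @ unit cost 11 (adds 44)
shortest-cost path #4: 10→4→1→3 push 16 @ unit cost 12 (adds 192)
shortest-cost path #5: 10→8→6→3 push 21 @ unit cost 18 (adds 378)
shortest-cost path #6: 10→8→6→1→3 push 7 @ unit cost 21 (adds 147)
shortest-cost path #7: 10→9→7→4→1→3 push 5 @ unit cost 21 (adds 105)
shortest-cost path #8: 10→7→4→1→3 push 2 @ unit cost 23 (adds 46)
shortest-cost path #9: 10→9→2→1→3 push 4 @ unit cost 25 (adds 100)
shortest-cost path #10: 10→9→2→4→0→6→1→3 push 1 @ unit cost 37 (adds 37)
total cost = 1201

Minimum cost for 92 units: 1201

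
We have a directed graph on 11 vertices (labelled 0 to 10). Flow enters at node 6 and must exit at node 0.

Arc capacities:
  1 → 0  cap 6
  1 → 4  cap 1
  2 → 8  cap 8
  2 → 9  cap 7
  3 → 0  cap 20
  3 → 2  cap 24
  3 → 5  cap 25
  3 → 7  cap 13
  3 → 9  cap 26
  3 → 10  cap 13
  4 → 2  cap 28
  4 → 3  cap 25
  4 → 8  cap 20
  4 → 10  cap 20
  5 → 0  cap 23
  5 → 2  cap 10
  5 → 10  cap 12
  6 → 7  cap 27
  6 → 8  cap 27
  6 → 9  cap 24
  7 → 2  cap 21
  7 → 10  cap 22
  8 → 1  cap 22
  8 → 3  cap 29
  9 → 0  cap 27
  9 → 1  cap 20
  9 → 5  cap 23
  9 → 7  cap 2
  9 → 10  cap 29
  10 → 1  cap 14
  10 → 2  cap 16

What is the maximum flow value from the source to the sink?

Maximum flow value: 67

augment #1: 6→9→0 bottleneck 24, total now 24
augment #2: 6→8→1→0 bottleneck 6, total now 30
augment #3: 6→8→3→0 bottleneck 20, total now 50
augment #4: 6→7→2→9→0 bottleneck 3, total now 53
augment #5: 6→8→3→5→0 bottleneck 1, total now 54
augment #6: 6→7→2→9→5→0 bottleneck 4, total now 58
augment #7: 6→7→2→8→3→5→0 bottleneck 8, total now 66
augment #8: 6→7→10→1→4→3→5→0 bottleneck 1, total now 67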